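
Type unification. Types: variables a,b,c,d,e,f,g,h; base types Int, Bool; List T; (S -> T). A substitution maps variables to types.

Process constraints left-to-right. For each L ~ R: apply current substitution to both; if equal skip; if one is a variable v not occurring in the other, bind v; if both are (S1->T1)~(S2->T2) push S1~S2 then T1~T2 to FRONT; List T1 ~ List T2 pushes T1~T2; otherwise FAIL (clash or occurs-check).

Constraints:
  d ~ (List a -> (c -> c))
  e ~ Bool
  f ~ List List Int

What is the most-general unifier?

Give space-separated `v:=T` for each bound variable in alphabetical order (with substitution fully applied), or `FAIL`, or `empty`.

step 1: unify d ~ (List a -> (c -> c))  [subst: {-} | 2 pending]
  bind d := (List a -> (c -> c))
step 2: unify e ~ Bool  [subst: {d:=(List a -> (c -> c))} | 1 pending]
  bind e := Bool
step 3: unify f ~ List List Int  [subst: {d:=(List a -> (c -> c)), e:=Bool} | 0 pending]
  bind f := List List Int

Answer: d:=(List a -> (c -> c)) e:=Bool f:=List List Int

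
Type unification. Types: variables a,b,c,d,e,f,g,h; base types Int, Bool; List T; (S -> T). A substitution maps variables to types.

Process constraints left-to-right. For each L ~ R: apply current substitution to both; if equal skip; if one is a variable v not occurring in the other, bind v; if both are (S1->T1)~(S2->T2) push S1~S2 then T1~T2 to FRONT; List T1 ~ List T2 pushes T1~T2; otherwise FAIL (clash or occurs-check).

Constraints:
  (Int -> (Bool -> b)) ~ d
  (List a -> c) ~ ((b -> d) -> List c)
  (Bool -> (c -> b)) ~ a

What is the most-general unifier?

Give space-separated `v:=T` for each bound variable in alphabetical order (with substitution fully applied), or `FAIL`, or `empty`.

step 1: unify (Int -> (Bool -> b)) ~ d  [subst: {-} | 2 pending]
  bind d := (Int -> (Bool -> b))
step 2: unify (List a -> c) ~ ((b -> (Int -> (Bool -> b))) -> List c)  [subst: {d:=(Int -> (Bool -> b))} | 1 pending]
  -> decompose arrow: push List a~(b -> (Int -> (Bool -> b))), c~List c
step 3: unify List a ~ (b -> (Int -> (Bool -> b)))  [subst: {d:=(Int -> (Bool -> b))} | 2 pending]
  clash: List a vs (b -> (Int -> (Bool -> b)))

Answer: FAIL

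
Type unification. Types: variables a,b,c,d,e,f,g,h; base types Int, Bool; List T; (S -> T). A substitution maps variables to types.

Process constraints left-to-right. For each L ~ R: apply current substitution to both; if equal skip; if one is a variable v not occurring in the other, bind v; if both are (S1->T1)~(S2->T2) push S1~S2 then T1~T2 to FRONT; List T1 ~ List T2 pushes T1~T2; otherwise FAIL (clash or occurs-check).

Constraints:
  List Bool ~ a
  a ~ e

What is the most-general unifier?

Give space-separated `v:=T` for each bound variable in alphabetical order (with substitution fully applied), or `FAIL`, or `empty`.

step 1: unify List Bool ~ a  [subst: {-} | 1 pending]
  bind a := List Bool
step 2: unify List Bool ~ e  [subst: {a:=List Bool} | 0 pending]
  bind e := List Bool

Answer: a:=List Bool e:=List Bool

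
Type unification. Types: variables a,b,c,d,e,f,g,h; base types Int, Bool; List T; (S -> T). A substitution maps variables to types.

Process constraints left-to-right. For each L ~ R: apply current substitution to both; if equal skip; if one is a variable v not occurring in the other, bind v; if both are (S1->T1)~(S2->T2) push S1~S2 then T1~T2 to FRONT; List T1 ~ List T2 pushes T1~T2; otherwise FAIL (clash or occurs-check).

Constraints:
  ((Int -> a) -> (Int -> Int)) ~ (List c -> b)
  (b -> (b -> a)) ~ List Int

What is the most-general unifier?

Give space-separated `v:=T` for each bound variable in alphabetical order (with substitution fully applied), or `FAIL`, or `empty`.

Answer: FAIL

Derivation:
step 1: unify ((Int -> a) -> (Int -> Int)) ~ (List c -> b)  [subst: {-} | 1 pending]
  -> decompose arrow: push (Int -> a)~List c, (Int -> Int)~b
step 2: unify (Int -> a) ~ List c  [subst: {-} | 2 pending]
  clash: (Int -> a) vs List c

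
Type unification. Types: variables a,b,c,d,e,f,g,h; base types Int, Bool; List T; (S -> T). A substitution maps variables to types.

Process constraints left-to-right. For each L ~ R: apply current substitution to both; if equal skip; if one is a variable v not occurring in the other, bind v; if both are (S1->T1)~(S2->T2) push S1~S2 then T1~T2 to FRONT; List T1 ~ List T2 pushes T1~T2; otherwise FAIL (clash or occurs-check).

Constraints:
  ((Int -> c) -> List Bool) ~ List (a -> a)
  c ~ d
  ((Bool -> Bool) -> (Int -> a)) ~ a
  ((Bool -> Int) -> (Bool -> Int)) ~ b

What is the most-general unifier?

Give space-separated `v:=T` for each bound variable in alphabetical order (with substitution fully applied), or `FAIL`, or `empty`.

Answer: FAIL

Derivation:
step 1: unify ((Int -> c) -> List Bool) ~ List (a -> a)  [subst: {-} | 3 pending]
  clash: ((Int -> c) -> List Bool) vs List (a -> a)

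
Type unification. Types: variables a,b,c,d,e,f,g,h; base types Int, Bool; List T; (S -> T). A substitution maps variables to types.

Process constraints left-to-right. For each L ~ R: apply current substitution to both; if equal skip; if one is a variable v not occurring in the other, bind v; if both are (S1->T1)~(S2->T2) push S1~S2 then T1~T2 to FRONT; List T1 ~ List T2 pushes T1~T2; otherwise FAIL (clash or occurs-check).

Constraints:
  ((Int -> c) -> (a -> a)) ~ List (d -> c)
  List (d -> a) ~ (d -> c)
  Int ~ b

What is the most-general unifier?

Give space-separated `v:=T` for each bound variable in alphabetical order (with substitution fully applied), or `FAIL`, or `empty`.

Answer: FAIL

Derivation:
step 1: unify ((Int -> c) -> (a -> a)) ~ List (d -> c)  [subst: {-} | 2 pending]
  clash: ((Int -> c) -> (a -> a)) vs List (d -> c)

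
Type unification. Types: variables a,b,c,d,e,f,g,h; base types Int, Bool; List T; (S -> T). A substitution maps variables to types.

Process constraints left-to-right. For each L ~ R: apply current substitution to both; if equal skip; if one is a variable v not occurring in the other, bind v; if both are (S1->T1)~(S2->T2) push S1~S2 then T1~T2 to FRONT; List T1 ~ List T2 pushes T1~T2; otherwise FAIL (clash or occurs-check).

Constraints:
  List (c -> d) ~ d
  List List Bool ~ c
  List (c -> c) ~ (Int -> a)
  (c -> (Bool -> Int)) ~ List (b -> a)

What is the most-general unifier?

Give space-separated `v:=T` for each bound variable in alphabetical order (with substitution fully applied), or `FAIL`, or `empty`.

Answer: FAIL

Derivation:
step 1: unify List (c -> d) ~ d  [subst: {-} | 3 pending]
  occurs-check fail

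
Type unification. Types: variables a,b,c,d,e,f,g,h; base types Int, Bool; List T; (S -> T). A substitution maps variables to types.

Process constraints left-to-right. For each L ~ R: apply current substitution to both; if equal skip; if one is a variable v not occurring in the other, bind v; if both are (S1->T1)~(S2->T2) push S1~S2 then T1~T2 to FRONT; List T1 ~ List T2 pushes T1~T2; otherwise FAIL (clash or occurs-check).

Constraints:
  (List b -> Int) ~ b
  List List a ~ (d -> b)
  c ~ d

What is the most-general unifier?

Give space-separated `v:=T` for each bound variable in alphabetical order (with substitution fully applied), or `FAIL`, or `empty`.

step 1: unify (List b -> Int) ~ b  [subst: {-} | 2 pending]
  occurs-check fail

Answer: FAIL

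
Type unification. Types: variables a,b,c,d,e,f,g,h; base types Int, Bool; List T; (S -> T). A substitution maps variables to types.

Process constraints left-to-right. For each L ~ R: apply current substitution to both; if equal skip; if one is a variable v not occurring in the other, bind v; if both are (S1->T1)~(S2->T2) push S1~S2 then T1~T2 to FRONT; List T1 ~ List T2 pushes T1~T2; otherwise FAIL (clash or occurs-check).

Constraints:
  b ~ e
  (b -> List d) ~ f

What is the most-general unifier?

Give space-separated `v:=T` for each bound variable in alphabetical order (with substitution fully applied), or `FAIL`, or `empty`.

Answer: b:=e f:=(e -> List d)

Derivation:
step 1: unify b ~ e  [subst: {-} | 1 pending]
  bind b := e
step 2: unify (e -> List d) ~ f  [subst: {b:=e} | 0 pending]
  bind f := (e -> List d)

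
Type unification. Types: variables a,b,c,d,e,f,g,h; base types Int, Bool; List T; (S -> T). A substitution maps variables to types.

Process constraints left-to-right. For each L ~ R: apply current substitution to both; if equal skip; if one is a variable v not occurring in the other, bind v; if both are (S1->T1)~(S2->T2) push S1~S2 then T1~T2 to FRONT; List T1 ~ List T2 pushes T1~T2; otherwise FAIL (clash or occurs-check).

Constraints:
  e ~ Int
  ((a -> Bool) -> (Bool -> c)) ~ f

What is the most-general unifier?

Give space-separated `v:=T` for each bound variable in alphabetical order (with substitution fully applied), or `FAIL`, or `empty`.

step 1: unify e ~ Int  [subst: {-} | 1 pending]
  bind e := Int
step 2: unify ((a -> Bool) -> (Bool -> c)) ~ f  [subst: {e:=Int} | 0 pending]
  bind f := ((a -> Bool) -> (Bool -> c))

Answer: e:=Int f:=((a -> Bool) -> (Bool -> c))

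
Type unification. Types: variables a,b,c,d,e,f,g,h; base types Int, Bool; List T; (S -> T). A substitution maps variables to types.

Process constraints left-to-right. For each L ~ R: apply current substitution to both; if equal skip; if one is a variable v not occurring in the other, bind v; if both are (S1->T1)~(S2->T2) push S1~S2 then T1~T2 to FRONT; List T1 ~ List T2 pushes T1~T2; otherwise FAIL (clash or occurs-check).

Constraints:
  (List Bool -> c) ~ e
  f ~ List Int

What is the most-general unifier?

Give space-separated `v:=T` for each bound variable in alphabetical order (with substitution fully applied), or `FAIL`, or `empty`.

step 1: unify (List Bool -> c) ~ e  [subst: {-} | 1 pending]
  bind e := (List Bool -> c)
step 2: unify f ~ List Int  [subst: {e:=(List Bool -> c)} | 0 pending]
  bind f := List Int

Answer: e:=(List Bool -> c) f:=List Int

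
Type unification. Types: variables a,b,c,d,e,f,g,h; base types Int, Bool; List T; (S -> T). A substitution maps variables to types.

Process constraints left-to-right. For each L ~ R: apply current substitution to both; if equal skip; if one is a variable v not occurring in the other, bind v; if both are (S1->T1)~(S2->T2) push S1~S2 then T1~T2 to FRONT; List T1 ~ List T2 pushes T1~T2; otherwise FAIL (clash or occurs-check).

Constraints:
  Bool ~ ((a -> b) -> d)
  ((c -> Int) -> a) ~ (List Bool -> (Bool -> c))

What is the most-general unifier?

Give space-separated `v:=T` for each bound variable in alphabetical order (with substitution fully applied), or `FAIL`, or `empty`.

Answer: FAIL

Derivation:
step 1: unify Bool ~ ((a -> b) -> d)  [subst: {-} | 1 pending]
  clash: Bool vs ((a -> b) -> d)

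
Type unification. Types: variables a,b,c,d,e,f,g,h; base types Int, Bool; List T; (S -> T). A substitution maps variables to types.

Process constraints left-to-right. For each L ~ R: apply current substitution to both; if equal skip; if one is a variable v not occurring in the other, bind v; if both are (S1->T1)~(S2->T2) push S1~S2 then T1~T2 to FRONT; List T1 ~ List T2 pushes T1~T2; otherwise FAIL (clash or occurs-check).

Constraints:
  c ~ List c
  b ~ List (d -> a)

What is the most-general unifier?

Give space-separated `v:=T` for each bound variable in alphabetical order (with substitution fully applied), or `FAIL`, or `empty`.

step 1: unify c ~ List c  [subst: {-} | 1 pending]
  occurs-check fail: c in List c

Answer: FAIL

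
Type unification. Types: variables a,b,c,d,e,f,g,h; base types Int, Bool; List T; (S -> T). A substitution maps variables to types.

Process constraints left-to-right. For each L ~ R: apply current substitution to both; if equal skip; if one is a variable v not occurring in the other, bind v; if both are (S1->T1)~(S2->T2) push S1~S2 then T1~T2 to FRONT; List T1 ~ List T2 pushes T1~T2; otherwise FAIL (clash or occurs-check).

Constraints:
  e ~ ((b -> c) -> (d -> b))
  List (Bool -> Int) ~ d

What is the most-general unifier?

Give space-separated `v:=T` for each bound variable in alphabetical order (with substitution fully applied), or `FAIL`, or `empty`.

step 1: unify e ~ ((b -> c) -> (d -> b))  [subst: {-} | 1 pending]
  bind e := ((b -> c) -> (d -> b))
step 2: unify List (Bool -> Int) ~ d  [subst: {e:=((b -> c) -> (d -> b))} | 0 pending]
  bind d := List (Bool -> Int)

Answer: d:=List (Bool -> Int) e:=((b -> c) -> (List (Bool -> Int) -> b))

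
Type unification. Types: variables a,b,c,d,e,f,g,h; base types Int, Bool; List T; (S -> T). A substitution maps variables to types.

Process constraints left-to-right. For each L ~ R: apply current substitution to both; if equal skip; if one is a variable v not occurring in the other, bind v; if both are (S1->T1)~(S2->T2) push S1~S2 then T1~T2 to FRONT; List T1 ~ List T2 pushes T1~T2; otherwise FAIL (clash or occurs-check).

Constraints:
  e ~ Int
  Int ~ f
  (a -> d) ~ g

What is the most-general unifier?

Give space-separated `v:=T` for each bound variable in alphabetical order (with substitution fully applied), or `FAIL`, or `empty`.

Answer: e:=Int f:=Int g:=(a -> d)

Derivation:
step 1: unify e ~ Int  [subst: {-} | 2 pending]
  bind e := Int
step 2: unify Int ~ f  [subst: {e:=Int} | 1 pending]
  bind f := Int
step 3: unify (a -> d) ~ g  [subst: {e:=Int, f:=Int} | 0 pending]
  bind g := (a -> d)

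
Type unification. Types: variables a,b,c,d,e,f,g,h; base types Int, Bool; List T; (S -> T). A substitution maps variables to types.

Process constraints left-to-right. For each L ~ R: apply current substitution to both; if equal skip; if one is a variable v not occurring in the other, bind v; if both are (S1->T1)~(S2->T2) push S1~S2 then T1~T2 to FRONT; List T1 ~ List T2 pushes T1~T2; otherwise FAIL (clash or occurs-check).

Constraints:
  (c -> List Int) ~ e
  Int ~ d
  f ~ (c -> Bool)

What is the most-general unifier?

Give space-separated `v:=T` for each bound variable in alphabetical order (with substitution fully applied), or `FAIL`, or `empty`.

Answer: d:=Int e:=(c -> List Int) f:=(c -> Bool)

Derivation:
step 1: unify (c -> List Int) ~ e  [subst: {-} | 2 pending]
  bind e := (c -> List Int)
step 2: unify Int ~ d  [subst: {e:=(c -> List Int)} | 1 pending]
  bind d := Int
step 3: unify f ~ (c -> Bool)  [subst: {e:=(c -> List Int), d:=Int} | 0 pending]
  bind f := (c -> Bool)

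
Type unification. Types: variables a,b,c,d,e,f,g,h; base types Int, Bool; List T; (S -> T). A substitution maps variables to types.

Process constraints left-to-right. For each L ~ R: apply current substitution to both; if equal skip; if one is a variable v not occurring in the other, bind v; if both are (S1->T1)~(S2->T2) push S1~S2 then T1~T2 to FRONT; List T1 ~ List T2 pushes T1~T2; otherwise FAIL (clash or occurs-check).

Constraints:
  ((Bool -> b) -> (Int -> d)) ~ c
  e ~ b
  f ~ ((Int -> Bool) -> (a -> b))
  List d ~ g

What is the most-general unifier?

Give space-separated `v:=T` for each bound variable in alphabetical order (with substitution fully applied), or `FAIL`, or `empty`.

Answer: c:=((Bool -> b) -> (Int -> d)) e:=b f:=((Int -> Bool) -> (a -> b)) g:=List d

Derivation:
step 1: unify ((Bool -> b) -> (Int -> d)) ~ c  [subst: {-} | 3 pending]
  bind c := ((Bool -> b) -> (Int -> d))
step 2: unify e ~ b  [subst: {c:=((Bool -> b) -> (Int -> d))} | 2 pending]
  bind e := b
step 3: unify f ~ ((Int -> Bool) -> (a -> b))  [subst: {c:=((Bool -> b) -> (Int -> d)), e:=b} | 1 pending]
  bind f := ((Int -> Bool) -> (a -> b))
step 4: unify List d ~ g  [subst: {c:=((Bool -> b) -> (Int -> d)), e:=b, f:=((Int -> Bool) -> (a -> b))} | 0 pending]
  bind g := List d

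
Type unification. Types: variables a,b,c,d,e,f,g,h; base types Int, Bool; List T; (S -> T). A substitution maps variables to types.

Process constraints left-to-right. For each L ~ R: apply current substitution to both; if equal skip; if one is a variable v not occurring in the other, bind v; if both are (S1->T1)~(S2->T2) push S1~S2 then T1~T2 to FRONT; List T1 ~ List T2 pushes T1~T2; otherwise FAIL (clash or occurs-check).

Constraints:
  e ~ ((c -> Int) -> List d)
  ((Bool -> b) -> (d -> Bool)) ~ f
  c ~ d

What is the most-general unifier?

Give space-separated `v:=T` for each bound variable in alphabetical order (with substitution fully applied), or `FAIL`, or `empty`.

step 1: unify e ~ ((c -> Int) -> List d)  [subst: {-} | 2 pending]
  bind e := ((c -> Int) -> List d)
step 2: unify ((Bool -> b) -> (d -> Bool)) ~ f  [subst: {e:=((c -> Int) -> List d)} | 1 pending]
  bind f := ((Bool -> b) -> (d -> Bool))
step 3: unify c ~ d  [subst: {e:=((c -> Int) -> List d), f:=((Bool -> b) -> (d -> Bool))} | 0 pending]
  bind c := d

Answer: c:=d e:=((d -> Int) -> List d) f:=((Bool -> b) -> (d -> Bool))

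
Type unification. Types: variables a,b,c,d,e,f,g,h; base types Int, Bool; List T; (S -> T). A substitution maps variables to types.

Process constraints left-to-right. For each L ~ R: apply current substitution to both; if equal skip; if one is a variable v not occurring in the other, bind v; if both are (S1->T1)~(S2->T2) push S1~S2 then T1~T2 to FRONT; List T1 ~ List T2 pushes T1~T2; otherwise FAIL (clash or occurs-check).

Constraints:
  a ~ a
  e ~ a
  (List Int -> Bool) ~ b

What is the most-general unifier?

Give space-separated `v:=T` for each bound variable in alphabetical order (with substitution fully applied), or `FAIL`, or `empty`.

Answer: b:=(List Int -> Bool) e:=a

Derivation:
step 1: unify a ~ a  [subst: {-} | 2 pending]
  -> identical, skip
step 2: unify e ~ a  [subst: {-} | 1 pending]
  bind e := a
step 3: unify (List Int -> Bool) ~ b  [subst: {e:=a} | 0 pending]
  bind b := (List Int -> Bool)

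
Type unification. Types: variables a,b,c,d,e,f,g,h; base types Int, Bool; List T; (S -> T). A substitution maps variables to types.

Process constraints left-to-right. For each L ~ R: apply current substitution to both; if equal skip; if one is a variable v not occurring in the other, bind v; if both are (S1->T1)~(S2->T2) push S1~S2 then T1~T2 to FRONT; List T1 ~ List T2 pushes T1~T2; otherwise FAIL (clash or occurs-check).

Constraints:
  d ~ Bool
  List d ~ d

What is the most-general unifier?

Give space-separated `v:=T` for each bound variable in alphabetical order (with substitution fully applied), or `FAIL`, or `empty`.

step 1: unify d ~ Bool  [subst: {-} | 1 pending]
  bind d := Bool
step 2: unify List Bool ~ Bool  [subst: {d:=Bool} | 0 pending]
  clash: List Bool vs Bool

Answer: FAIL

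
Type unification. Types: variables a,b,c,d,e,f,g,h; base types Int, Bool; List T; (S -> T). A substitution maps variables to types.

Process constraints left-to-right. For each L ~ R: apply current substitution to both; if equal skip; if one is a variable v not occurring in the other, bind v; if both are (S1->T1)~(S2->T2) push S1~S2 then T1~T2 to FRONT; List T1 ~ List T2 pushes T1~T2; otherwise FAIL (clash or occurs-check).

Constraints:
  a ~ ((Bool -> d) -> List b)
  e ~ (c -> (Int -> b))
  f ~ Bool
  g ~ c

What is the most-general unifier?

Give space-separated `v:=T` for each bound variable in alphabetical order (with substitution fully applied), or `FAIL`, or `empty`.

step 1: unify a ~ ((Bool -> d) -> List b)  [subst: {-} | 3 pending]
  bind a := ((Bool -> d) -> List b)
step 2: unify e ~ (c -> (Int -> b))  [subst: {a:=((Bool -> d) -> List b)} | 2 pending]
  bind e := (c -> (Int -> b))
step 3: unify f ~ Bool  [subst: {a:=((Bool -> d) -> List b), e:=(c -> (Int -> b))} | 1 pending]
  bind f := Bool
step 4: unify g ~ c  [subst: {a:=((Bool -> d) -> List b), e:=(c -> (Int -> b)), f:=Bool} | 0 pending]
  bind g := c

Answer: a:=((Bool -> d) -> List b) e:=(c -> (Int -> b)) f:=Bool g:=c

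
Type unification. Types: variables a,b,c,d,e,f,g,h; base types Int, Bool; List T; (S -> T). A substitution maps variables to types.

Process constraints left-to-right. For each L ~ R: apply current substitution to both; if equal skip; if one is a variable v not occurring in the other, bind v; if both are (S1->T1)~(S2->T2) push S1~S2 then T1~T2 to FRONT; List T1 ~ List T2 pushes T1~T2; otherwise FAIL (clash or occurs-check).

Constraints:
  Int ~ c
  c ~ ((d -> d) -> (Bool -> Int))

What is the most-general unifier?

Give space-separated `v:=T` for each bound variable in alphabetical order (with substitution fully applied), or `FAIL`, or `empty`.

Answer: FAIL

Derivation:
step 1: unify Int ~ c  [subst: {-} | 1 pending]
  bind c := Int
step 2: unify Int ~ ((d -> d) -> (Bool -> Int))  [subst: {c:=Int} | 0 pending]
  clash: Int vs ((d -> d) -> (Bool -> Int))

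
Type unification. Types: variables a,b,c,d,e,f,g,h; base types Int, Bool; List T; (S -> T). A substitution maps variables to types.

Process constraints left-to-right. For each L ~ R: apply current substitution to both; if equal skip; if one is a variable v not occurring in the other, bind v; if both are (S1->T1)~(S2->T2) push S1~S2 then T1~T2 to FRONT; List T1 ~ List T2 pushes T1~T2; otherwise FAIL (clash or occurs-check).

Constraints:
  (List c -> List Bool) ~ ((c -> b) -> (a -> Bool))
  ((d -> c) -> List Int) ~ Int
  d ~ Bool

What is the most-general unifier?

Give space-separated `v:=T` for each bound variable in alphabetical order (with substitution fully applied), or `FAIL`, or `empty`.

step 1: unify (List c -> List Bool) ~ ((c -> b) -> (a -> Bool))  [subst: {-} | 2 pending]
  -> decompose arrow: push List c~(c -> b), List Bool~(a -> Bool)
step 2: unify List c ~ (c -> b)  [subst: {-} | 3 pending]
  clash: List c vs (c -> b)

Answer: FAIL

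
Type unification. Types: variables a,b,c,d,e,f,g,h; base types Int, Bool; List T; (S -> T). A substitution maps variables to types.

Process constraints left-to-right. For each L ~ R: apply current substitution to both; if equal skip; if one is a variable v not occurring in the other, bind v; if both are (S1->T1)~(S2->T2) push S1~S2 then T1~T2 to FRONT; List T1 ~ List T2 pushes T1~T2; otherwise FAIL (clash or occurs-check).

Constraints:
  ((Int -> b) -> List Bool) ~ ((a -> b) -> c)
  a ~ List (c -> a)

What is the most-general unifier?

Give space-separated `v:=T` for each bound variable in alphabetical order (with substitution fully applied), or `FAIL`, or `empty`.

step 1: unify ((Int -> b) -> List Bool) ~ ((a -> b) -> c)  [subst: {-} | 1 pending]
  -> decompose arrow: push (Int -> b)~(a -> b), List Bool~c
step 2: unify (Int -> b) ~ (a -> b)  [subst: {-} | 2 pending]
  -> decompose arrow: push Int~a, b~b
step 3: unify Int ~ a  [subst: {-} | 3 pending]
  bind a := Int
step 4: unify b ~ b  [subst: {a:=Int} | 2 pending]
  -> identical, skip
step 5: unify List Bool ~ c  [subst: {a:=Int} | 1 pending]
  bind c := List Bool
step 6: unify Int ~ List (List Bool -> Int)  [subst: {a:=Int, c:=List Bool} | 0 pending]
  clash: Int vs List (List Bool -> Int)

Answer: FAIL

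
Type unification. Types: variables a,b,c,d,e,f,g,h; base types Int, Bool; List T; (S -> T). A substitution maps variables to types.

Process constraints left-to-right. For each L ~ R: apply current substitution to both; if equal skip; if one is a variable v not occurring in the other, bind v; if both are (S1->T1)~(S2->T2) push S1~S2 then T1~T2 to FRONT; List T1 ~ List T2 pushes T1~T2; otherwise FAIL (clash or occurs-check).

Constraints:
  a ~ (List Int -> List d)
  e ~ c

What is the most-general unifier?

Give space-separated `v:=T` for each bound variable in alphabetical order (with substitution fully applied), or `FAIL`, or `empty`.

Answer: a:=(List Int -> List d) e:=c

Derivation:
step 1: unify a ~ (List Int -> List d)  [subst: {-} | 1 pending]
  bind a := (List Int -> List d)
step 2: unify e ~ c  [subst: {a:=(List Int -> List d)} | 0 pending]
  bind e := c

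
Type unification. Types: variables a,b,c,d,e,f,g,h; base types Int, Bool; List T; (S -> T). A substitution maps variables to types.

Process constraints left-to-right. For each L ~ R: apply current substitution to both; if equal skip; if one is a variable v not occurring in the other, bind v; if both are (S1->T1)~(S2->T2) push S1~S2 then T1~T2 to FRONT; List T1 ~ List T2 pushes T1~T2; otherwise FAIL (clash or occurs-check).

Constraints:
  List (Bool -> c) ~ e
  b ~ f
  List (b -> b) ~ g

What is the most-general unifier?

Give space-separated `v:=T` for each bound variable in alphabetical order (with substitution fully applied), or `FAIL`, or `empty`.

step 1: unify List (Bool -> c) ~ e  [subst: {-} | 2 pending]
  bind e := List (Bool -> c)
step 2: unify b ~ f  [subst: {e:=List (Bool -> c)} | 1 pending]
  bind b := f
step 3: unify List (f -> f) ~ g  [subst: {e:=List (Bool -> c), b:=f} | 0 pending]
  bind g := List (f -> f)

Answer: b:=f e:=List (Bool -> c) g:=List (f -> f)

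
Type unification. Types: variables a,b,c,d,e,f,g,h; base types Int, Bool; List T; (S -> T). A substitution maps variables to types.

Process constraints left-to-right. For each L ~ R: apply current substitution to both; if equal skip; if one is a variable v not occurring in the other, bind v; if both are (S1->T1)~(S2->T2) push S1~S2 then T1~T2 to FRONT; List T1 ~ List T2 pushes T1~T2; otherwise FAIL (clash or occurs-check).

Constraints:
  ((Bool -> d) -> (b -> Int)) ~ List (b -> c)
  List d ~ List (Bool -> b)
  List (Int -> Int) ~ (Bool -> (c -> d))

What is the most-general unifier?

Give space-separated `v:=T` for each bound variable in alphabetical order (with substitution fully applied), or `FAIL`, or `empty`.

step 1: unify ((Bool -> d) -> (b -> Int)) ~ List (b -> c)  [subst: {-} | 2 pending]
  clash: ((Bool -> d) -> (b -> Int)) vs List (b -> c)

Answer: FAIL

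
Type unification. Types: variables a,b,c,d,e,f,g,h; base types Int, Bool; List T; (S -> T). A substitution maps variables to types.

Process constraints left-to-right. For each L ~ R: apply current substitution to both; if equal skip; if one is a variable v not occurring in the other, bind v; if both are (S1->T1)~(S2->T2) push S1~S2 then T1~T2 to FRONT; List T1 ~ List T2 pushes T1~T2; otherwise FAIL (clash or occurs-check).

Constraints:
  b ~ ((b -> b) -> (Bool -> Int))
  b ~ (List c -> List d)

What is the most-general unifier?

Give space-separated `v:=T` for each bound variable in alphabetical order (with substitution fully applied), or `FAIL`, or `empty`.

Answer: FAIL

Derivation:
step 1: unify b ~ ((b -> b) -> (Bool -> Int))  [subst: {-} | 1 pending]
  occurs-check fail: b in ((b -> b) -> (Bool -> Int))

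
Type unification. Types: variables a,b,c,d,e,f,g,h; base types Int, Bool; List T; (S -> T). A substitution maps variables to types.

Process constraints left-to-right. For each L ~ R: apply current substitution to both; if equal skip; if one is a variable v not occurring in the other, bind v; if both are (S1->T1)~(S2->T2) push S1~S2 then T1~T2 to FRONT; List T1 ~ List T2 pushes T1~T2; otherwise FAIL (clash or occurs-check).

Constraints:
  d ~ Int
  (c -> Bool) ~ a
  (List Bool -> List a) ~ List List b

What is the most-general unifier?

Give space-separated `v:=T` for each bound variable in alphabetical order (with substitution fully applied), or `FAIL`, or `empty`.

Answer: FAIL

Derivation:
step 1: unify d ~ Int  [subst: {-} | 2 pending]
  bind d := Int
step 2: unify (c -> Bool) ~ a  [subst: {d:=Int} | 1 pending]
  bind a := (c -> Bool)
step 3: unify (List Bool -> List (c -> Bool)) ~ List List b  [subst: {d:=Int, a:=(c -> Bool)} | 0 pending]
  clash: (List Bool -> List (c -> Bool)) vs List List b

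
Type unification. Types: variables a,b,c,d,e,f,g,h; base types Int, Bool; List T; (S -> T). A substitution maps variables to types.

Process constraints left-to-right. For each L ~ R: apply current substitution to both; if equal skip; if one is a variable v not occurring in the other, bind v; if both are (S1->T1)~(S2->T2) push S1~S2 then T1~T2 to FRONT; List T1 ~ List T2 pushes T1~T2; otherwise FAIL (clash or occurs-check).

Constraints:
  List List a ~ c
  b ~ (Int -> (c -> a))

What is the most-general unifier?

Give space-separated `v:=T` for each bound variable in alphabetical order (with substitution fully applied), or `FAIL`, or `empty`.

step 1: unify List List a ~ c  [subst: {-} | 1 pending]
  bind c := List List a
step 2: unify b ~ (Int -> (List List a -> a))  [subst: {c:=List List a} | 0 pending]
  bind b := (Int -> (List List a -> a))

Answer: b:=(Int -> (List List a -> a)) c:=List List a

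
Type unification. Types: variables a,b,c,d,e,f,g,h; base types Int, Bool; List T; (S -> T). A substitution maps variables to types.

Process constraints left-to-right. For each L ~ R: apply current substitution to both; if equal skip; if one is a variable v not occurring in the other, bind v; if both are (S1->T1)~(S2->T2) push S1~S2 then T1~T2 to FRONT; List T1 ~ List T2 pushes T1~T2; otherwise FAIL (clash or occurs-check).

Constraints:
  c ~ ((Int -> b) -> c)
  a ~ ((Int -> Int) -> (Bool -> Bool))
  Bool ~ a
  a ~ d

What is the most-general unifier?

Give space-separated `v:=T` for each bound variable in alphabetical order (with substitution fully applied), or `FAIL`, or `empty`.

step 1: unify c ~ ((Int -> b) -> c)  [subst: {-} | 3 pending]
  occurs-check fail: c in ((Int -> b) -> c)

Answer: FAIL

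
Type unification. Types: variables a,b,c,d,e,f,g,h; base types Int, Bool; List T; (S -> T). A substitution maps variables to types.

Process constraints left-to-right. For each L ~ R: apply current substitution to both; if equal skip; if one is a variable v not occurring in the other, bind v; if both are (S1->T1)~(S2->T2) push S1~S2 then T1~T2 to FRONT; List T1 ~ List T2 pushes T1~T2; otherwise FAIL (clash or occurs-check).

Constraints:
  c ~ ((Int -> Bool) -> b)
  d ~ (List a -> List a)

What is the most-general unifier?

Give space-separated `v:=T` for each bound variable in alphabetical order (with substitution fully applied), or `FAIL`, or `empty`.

Answer: c:=((Int -> Bool) -> b) d:=(List a -> List a)

Derivation:
step 1: unify c ~ ((Int -> Bool) -> b)  [subst: {-} | 1 pending]
  bind c := ((Int -> Bool) -> b)
step 2: unify d ~ (List a -> List a)  [subst: {c:=((Int -> Bool) -> b)} | 0 pending]
  bind d := (List a -> List a)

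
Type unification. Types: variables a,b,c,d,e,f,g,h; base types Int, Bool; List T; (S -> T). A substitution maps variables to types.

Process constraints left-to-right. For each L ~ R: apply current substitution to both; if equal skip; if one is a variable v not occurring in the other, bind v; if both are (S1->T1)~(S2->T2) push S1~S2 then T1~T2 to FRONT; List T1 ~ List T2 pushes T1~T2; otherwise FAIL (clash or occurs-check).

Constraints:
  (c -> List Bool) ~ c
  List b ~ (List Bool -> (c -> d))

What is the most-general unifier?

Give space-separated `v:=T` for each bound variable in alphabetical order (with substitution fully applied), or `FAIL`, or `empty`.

Answer: FAIL

Derivation:
step 1: unify (c -> List Bool) ~ c  [subst: {-} | 1 pending]
  occurs-check fail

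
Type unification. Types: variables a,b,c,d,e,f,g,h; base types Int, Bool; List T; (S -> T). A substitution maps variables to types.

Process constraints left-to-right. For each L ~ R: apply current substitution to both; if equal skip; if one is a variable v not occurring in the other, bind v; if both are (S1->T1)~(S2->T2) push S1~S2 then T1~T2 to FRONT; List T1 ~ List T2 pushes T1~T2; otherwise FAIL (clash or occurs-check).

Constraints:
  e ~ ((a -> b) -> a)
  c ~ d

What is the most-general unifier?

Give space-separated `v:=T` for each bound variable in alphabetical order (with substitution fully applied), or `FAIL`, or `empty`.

step 1: unify e ~ ((a -> b) -> a)  [subst: {-} | 1 pending]
  bind e := ((a -> b) -> a)
step 2: unify c ~ d  [subst: {e:=((a -> b) -> a)} | 0 pending]
  bind c := d

Answer: c:=d e:=((a -> b) -> a)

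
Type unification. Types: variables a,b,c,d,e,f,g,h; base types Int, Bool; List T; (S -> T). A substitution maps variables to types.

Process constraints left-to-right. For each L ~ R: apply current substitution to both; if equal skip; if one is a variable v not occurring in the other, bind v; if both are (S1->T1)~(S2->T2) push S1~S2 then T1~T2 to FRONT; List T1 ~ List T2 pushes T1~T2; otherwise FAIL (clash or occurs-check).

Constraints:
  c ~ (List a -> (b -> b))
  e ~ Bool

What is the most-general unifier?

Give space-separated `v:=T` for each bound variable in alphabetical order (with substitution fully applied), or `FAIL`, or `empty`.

Answer: c:=(List a -> (b -> b)) e:=Bool

Derivation:
step 1: unify c ~ (List a -> (b -> b))  [subst: {-} | 1 pending]
  bind c := (List a -> (b -> b))
step 2: unify e ~ Bool  [subst: {c:=(List a -> (b -> b))} | 0 pending]
  bind e := Bool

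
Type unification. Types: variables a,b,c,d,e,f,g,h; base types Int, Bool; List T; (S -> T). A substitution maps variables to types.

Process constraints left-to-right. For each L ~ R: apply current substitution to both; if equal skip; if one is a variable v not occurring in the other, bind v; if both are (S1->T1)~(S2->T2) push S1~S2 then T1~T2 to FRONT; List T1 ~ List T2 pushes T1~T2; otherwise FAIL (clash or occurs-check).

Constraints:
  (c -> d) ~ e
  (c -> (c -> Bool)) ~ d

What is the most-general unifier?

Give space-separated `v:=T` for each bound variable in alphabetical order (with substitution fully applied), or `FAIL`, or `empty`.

step 1: unify (c -> d) ~ e  [subst: {-} | 1 pending]
  bind e := (c -> d)
step 2: unify (c -> (c -> Bool)) ~ d  [subst: {e:=(c -> d)} | 0 pending]
  bind d := (c -> (c -> Bool))

Answer: d:=(c -> (c -> Bool)) e:=(c -> (c -> (c -> Bool)))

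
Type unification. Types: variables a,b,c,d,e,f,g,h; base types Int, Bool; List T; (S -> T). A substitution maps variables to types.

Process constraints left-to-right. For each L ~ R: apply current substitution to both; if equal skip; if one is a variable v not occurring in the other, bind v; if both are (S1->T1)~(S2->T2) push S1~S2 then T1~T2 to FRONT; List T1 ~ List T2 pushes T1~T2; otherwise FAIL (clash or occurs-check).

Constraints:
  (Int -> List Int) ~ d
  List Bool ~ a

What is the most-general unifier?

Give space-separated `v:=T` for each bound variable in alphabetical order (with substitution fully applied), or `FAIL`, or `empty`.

Answer: a:=List Bool d:=(Int -> List Int)

Derivation:
step 1: unify (Int -> List Int) ~ d  [subst: {-} | 1 pending]
  bind d := (Int -> List Int)
step 2: unify List Bool ~ a  [subst: {d:=(Int -> List Int)} | 0 pending]
  bind a := List Bool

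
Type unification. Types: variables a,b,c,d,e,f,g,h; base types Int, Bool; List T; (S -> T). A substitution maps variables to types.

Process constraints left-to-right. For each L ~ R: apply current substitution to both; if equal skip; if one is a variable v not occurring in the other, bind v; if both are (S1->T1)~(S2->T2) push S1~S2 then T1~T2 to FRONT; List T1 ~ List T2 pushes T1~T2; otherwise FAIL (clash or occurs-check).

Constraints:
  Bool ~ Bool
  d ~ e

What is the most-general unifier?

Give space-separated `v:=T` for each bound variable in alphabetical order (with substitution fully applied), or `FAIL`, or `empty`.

step 1: unify Bool ~ Bool  [subst: {-} | 1 pending]
  -> identical, skip
step 2: unify d ~ e  [subst: {-} | 0 pending]
  bind d := e

Answer: d:=e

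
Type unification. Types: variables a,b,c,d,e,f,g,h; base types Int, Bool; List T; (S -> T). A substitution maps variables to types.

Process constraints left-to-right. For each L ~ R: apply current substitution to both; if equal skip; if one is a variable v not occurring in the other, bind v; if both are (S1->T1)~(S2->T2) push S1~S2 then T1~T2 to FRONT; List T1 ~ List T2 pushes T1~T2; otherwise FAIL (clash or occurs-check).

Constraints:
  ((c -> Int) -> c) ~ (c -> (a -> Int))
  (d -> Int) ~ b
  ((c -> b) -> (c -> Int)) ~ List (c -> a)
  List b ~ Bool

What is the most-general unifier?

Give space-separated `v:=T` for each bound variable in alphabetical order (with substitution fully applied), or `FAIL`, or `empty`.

step 1: unify ((c -> Int) -> c) ~ (c -> (a -> Int))  [subst: {-} | 3 pending]
  -> decompose arrow: push (c -> Int)~c, c~(a -> Int)
step 2: unify (c -> Int) ~ c  [subst: {-} | 4 pending]
  occurs-check fail

Answer: FAIL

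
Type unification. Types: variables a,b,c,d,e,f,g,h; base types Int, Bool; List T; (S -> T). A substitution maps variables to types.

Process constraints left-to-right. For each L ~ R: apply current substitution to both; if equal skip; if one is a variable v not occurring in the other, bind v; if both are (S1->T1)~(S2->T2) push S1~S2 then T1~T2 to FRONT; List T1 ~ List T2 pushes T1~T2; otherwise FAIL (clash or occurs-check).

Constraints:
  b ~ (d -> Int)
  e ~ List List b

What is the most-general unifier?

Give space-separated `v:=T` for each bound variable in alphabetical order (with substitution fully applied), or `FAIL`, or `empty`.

Answer: b:=(d -> Int) e:=List List (d -> Int)

Derivation:
step 1: unify b ~ (d -> Int)  [subst: {-} | 1 pending]
  bind b := (d -> Int)
step 2: unify e ~ List List (d -> Int)  [subst: {b:=(d -> Int)} | 0 pending]
  bind e := List List (d -> Int)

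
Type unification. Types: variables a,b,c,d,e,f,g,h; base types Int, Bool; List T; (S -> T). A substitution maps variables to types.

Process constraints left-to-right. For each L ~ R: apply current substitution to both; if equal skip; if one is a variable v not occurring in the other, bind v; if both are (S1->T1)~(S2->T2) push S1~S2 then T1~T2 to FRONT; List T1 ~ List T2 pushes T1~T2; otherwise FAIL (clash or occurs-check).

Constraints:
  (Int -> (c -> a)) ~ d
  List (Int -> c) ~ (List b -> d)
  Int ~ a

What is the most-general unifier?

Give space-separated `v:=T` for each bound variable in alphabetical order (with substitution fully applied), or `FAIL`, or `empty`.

step 1: unify (Int -> (c -> a)) ~ d  [subst: {-} | 2 pending]
  bind d := (Int -> (c -> a))
step 2: unify List (Int -> c) ~ (List b -> (Int -> (c -> a)))  [subst: {d:=(Int -> (c -> a))} | 1 pending]
  clash: List (Int -> c) vs (List b -> (Int -> (c -> a)))

Answer: FAIL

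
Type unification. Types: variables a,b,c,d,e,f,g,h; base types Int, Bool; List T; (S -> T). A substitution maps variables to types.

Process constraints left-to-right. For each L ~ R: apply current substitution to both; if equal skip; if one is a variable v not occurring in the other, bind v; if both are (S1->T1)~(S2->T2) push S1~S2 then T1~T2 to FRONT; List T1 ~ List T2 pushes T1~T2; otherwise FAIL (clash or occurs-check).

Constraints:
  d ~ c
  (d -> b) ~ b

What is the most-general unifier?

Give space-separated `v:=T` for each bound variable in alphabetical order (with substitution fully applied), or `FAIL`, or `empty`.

Answer: FAIL

Derivation:
step 1: unify d ~ c  [subst: {-} | 1 pending]
  bind d := c
step 2: unify (c -> b) ~ b  [subst: {d:=c} | 0 pending]
  occurs-check fail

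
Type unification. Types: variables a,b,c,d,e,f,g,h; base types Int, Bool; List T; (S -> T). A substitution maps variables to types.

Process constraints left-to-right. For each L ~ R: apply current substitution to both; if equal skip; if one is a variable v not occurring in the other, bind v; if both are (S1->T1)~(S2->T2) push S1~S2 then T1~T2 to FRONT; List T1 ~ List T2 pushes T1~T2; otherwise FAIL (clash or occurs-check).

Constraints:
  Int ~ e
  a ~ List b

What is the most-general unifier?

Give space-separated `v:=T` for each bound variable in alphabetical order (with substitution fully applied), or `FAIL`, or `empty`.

Answer: a:=List b e:=Int

Derivation:
step 1: unify Int ~ e  [subst: {-} | 1 pending]
  bind e := Int
step 2: unify a ~ List b  [subst: {e:=Int} | 0 pending]
  bind a := List b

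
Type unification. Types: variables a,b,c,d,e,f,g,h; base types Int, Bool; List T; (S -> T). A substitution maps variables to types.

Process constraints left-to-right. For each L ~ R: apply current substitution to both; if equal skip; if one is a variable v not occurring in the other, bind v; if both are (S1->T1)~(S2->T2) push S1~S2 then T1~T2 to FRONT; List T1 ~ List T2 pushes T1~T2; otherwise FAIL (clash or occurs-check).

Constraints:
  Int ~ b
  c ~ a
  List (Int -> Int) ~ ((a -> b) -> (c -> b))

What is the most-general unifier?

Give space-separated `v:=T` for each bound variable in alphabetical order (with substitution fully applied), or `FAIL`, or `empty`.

step 1: unify Int ~ b  [subst: {-} | 2 pending]
  bind b := Int
step 2: unify c ~ a  [subst: {b:=Int} | 1 pending]
  bind c := a
step 3: unify List (Int -> Int) ~ ((a -> Int) -> (a -> Int))  [subst: {b:=Int, c:=a} | 0 pending]
  clash: List (Int -> Int) vs ((a -> Int) -> (a -> Int))

Answer: FAIL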